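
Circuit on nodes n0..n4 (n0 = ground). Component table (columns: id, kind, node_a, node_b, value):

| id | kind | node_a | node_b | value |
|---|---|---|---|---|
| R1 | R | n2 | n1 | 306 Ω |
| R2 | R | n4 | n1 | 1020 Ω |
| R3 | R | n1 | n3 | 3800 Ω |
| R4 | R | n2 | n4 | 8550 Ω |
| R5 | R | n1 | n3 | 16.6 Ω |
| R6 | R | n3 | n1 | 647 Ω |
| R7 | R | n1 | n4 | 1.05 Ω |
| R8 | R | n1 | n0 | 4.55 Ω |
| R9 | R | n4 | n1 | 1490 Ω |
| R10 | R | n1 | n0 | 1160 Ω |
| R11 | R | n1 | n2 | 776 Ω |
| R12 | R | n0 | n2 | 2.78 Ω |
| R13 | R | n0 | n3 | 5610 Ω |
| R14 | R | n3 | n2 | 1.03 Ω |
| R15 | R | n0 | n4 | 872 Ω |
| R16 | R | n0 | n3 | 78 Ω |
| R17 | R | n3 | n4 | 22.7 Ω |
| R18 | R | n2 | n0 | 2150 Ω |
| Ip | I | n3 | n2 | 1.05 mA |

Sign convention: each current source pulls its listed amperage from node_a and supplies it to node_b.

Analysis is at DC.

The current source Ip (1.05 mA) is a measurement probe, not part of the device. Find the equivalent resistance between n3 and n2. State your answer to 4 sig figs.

R_eq = 0.9617 Ω

Element admittances at DC:
  Y(R1) = 0.003268 S between n2,n1
  Y(R2) = 0.0009804 S between n4,n1
  Y(R3) = 0.0002632 S between n1,n3
  Y(R4) = 0.0001170 S between n2,n4
  Y(R5) = 0.06024 S between n1,n3
  Y(R6) = 0.001546 S between n3,n1
  Y(R7) = 0.9524 S between n1,n4
  Y(R8) = 0.2198 S between n1,n0
  Y(R9) = 0.0006711 S between n4,n1
  Y(R10) = 0.0008621 S between n1,n0
  Y(R11) = 0.001289 S between n1,n2
  Y(R12) = 0.3597 S between n0,n2
  Y(R13) = 0.0001783 S between n0,n3
  Y(R14) = 0.9709 S between n3,n2
  Y(R15) = 0.001147 S between n0,n4
  Y(R16) = 0.01282 S between n0,n3
  Y(R17) = 0.04405 S between n3,n4
  Y(R18) = 0.0004651 S between n2,n0
  Ip: injects 0.00105 A into n2 (from n3)
Assemble and solve the 4×4 MNA system:
  V(n1)=-0.0002563  V(n2)=0.0001876  V(n3)=-0.0008222  V(n4)=-0.0002809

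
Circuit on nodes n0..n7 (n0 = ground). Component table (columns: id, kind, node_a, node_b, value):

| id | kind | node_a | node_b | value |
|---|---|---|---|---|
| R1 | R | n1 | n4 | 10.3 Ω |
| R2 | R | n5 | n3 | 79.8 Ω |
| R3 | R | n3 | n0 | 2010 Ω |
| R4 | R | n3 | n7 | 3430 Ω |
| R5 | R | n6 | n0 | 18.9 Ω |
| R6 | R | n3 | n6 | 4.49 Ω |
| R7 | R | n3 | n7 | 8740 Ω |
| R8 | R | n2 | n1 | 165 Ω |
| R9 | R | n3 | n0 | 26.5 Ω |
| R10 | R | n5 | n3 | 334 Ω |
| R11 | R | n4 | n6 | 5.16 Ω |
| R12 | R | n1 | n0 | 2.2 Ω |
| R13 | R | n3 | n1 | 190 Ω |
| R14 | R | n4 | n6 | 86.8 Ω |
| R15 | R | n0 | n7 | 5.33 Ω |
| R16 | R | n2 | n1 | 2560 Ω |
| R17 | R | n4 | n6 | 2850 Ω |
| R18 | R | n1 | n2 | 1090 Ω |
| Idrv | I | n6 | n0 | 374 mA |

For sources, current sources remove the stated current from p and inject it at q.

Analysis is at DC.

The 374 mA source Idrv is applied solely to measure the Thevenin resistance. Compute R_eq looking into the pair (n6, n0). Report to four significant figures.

MNA unknowns: 7 node voltages V₁..V_7
R1: Y=0.09709 on G[1,4]
R2: Y=0.01253 on G[5,3]
R3: Y=0.0004975 on G[3,0]
R4: Y=0.0002915 on G[3,7]
R5: Y=0.05291 on G[6,0]
R6: Y=0.2227 on G[3,6]
R7: Y=0.0001144 on G[3,7]
R8: Y=0.006061 on G[2,1]
R9: Y=0.03774 on G[3,0]
R10: Y=0.002994 on G[5,3]
R11: Y=0.1938 on G[4,6]
R12: Y=0.4545 on G[1,0]
R13: Y=0.005263 on G[3,1]
R14: Y=0.01152 on G[4,6]
R15: Y=0.1876 on G[0,7]
R16: Y=0.0003906 on G[2,1]
R17: Y=0.0003509 on G[4,6]
R18: Y=0.0009174 on G[1,2]
Idrv: z[6]−=0.374, z[0]+=0.374
solve → V1=-0.3425, V2=-0.3425, V3=-2.145, V4=-1.849, V5=-2.145, V6=-2.560, V7=-0.004631

R_eq = 6.844 Ω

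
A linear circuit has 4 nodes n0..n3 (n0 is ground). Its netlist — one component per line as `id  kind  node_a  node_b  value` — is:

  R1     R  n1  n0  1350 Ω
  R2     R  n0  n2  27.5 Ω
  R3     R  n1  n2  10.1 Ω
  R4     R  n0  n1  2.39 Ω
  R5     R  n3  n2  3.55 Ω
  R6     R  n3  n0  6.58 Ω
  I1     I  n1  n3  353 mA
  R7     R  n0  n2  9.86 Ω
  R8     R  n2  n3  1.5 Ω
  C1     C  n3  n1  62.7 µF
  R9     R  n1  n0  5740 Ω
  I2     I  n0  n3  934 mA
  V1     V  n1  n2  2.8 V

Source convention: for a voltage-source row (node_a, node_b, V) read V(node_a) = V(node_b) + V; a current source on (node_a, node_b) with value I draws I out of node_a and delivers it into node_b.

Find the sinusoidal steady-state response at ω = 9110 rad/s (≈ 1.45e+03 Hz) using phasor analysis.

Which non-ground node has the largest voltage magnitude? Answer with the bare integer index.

Apply KCL at each of the 3 non-ground nodes and solve the resulting linear system.
Node n1: branches {R1, R3, R4, I1, C1, R9, V1} → V_1 = 2.119-0.1379j
Node n2: branches {R2, R3, R5, R7, R8, V1} → V_2 = -0.6810-0.1379j
Node n3: branches {R5, R6, I1, R8, C1, I2} → V_3 = 0.9166+0.5054j
Source currents: i(V1)=-1.886-0.6290j

1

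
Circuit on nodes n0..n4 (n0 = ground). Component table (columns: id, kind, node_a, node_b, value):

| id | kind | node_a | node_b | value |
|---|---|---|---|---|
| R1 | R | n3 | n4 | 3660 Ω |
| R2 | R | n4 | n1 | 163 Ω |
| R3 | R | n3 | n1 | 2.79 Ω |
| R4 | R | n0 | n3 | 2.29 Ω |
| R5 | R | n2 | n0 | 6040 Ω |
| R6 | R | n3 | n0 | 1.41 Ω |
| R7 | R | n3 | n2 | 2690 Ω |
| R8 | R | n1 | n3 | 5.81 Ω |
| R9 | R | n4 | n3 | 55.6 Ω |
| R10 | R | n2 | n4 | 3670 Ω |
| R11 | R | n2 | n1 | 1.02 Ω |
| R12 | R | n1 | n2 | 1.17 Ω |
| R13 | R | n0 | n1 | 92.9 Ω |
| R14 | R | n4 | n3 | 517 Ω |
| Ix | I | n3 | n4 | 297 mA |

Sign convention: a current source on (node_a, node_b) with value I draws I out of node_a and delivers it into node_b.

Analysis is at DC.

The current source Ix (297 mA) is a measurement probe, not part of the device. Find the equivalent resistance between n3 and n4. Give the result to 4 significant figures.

R_eq = 37.70 Ω

Element admittances at DC:
  Y(R1) = 0.0002732 S between n3,n4
  Y(R2) = 0.006135 S between n4,n1
  Y(R3) = 0.3584 S between n3,n1
  Y(R4) = 0.4367 S between n0,n3
  Y(R5) = 0.0001656 S between n2,n0
  Y(R6) = 0.7092 S between n3,n0
  Y(R7) = 0.0003717 S between n3,n2
  Y(R8) = 0.1721 S between n1,n3
  Y(R9) = 0.01799 S between n4,n3
  Y(R10) = 0.0002725 S between n2,n4
  Y(R11) = 0.9804 S between n2,n1
  Y(R12) = 0.8547 S between n1,n2
  Y(R13) = 0.01076 S between n0,n1
  Y(R14) = 0.001934 S between n4,n3
  Ix: injects 0.297 A into n4 (from n3)
Assemble and solve the 4×4 MNA system:
  V(n1)=0.1296  V(n2)=0.1312  V(n3)=-0.001237  V(n4)=11.20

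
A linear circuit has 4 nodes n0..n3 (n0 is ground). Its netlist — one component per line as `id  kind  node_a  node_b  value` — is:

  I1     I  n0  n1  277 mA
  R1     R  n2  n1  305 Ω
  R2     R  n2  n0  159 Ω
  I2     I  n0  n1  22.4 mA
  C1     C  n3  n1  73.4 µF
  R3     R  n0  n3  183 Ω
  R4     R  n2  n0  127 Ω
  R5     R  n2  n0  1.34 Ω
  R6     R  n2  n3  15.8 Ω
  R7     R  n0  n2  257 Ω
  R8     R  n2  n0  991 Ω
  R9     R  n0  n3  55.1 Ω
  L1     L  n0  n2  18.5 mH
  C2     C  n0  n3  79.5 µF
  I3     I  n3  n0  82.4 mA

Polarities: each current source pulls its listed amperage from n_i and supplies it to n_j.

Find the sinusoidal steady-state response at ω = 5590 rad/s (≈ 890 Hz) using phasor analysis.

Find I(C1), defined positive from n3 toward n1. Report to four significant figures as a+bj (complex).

MNA unknowns: 3 node voltages V₁..V_3
I1: z[0]−=0.277, z[1]+=0.277
R1: Y=0.003279+0.000j on G[2,1]
R2: Y=0.006289+0.000j on G[2,0]
I2: z[0]−=0.0224, z[1]+=0.0224
C1: Y=0.000+0.4103j on G[3,1]
R3: Y=0.005464+0.000j on G[0,3]
R4: Y=0.007874+0.000j on G[2,0]
R5: Y=0.7463+0.000j on G[2,0]
R6: Y=0.06329+0.000j on G[2,3]
R7: Y=0.003891+0.000j on G[0,2]
R8: Y=0.001009+0.000j on G[2,0]
R9: Y=0.01815+0.000j on G[0,3]
L1: Y=0.000-0.009670j on G[0,2]
C2: Y=0.000+0.4444j on G[0,3]
I3: z[3]−=0.0824, z[0]+=0.0824
solve → V1=0.1040-1.199j, V2=0.008088-0.04041j, V3=0.09474-0.4702j

-0.2991-0.003799j A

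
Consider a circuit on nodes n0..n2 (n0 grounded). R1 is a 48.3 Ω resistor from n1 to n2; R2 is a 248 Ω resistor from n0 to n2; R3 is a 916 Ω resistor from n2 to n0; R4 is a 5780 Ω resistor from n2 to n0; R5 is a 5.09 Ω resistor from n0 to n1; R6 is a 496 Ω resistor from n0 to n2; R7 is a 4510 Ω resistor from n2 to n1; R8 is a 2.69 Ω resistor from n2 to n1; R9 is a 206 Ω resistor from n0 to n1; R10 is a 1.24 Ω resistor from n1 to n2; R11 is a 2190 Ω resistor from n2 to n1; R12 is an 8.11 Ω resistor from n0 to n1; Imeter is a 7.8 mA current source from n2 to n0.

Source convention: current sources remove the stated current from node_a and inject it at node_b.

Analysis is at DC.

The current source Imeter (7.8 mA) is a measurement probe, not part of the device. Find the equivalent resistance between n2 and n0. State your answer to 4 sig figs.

R_eq = 3.805 Ω

Element admittances at DC:
  Y(R1) = 0.02070 S between n1,n2
  Y(R2) = 0.004032 S between n0,n2
  Y(R3) = 0.001092 S between n2,n0
  Y(R4) = 0.0001730 S between n2,n0
  Y(R5) = 0.1965 S between n0,n1
  Y(R6) = 0.002016 S between n0,n2
  Y(R7) = 0.0002217 S between n2,n1
  Y(R8) = 0.3717 S between n2,n1
  Y(R9) = 0.004854 S between n0,n1
  Y(R10) = 0.8065 S between n1,n2
  Y(R11) = 0.0004566 S between n2,n1
  Y(R12) = 0.1233 S between n0,n1
  Imeter: injects 0.0078 A into n0 (from n2)
Assemble and solve the 2×2 MNA system:
  V(n1)=-0.02336  V(n2)=-0.02968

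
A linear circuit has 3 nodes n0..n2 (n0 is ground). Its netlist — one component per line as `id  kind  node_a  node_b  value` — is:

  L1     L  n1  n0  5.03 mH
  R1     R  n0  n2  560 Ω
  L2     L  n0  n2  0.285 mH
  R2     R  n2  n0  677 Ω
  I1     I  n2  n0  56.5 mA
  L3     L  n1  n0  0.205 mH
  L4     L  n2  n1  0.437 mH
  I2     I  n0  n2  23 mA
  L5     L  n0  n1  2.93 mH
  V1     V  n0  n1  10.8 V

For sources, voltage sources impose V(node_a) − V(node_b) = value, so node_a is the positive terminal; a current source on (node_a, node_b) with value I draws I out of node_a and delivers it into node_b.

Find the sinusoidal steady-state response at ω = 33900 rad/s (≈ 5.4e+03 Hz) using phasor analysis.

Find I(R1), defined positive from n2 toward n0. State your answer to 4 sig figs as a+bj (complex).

Element admittances at ω=33900 rad/s:
  Y(L1) = 0.000-0.005865j S between n1,n0
  Y(R1) = 0.001786+0.000j S between n0,n2
  Y(L2) = 0.000-0.1035j S between n0,n2
  Y(R2) = 0.001477+0.000j S between n2,n0
  I1: injects 0.0565 A into n0 (from n2)
  Y(L3) = 0.000-0.1439j S between n1,n0
  Y(L4) = 0.000-0.06750j S between n2,n1
  I2: injects 0.023 A into n2 (from n0)
  Y(L5) = 0.000-0.01007j S between n0,n1
  V1: constraint V(n0)−V(n1) = 10.8
Assemble and solve the 3×3 MNA system:
  V(n1)=-10.80+0.000j  V(n2)=-4.265-0.1145j
  i(V1)=0.007730+2.167j

-0.007617-0.0002045j A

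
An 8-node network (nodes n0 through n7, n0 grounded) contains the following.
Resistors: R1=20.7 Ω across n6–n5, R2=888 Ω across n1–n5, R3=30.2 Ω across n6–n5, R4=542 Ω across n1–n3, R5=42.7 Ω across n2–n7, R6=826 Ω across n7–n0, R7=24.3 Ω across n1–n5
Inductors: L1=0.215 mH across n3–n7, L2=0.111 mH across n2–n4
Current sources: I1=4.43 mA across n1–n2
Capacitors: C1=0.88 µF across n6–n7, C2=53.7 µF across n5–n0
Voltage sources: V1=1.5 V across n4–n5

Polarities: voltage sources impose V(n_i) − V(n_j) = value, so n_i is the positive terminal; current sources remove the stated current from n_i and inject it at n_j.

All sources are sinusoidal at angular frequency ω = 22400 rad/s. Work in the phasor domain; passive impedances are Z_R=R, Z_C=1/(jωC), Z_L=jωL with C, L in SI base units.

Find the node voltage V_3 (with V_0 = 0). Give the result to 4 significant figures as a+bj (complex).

0.8321-0.5327j V

Apply KCL at each of the 7 non-ground nodes and solve the resulting linear system.
Node n1: branches {R2, R4, I1, R7} → V_1 = -0.06510-0.02147j
Node n2: branches {L2, R5, I1} → V_2 = 1.529-0.02848j
Node n3: branches {L1, R4} → V_3 = 0.8321-0.5327j
Node n4: branches {L2, V1} → V_4 = 1.501+0.0008421j
Node n5: branches {R1, R2, R3, R7, C2, V1} → V_5 = 0.0005281+0.0008421j
Node n6: branches {R1, R3, C1} → V_6 = 0.1670+0.1630j
Node n7: branches {L1, R5, R6, C1} → V_7 = 0.8367-0.5247j
Source currents: i(V1)=-0.01179-0.01162j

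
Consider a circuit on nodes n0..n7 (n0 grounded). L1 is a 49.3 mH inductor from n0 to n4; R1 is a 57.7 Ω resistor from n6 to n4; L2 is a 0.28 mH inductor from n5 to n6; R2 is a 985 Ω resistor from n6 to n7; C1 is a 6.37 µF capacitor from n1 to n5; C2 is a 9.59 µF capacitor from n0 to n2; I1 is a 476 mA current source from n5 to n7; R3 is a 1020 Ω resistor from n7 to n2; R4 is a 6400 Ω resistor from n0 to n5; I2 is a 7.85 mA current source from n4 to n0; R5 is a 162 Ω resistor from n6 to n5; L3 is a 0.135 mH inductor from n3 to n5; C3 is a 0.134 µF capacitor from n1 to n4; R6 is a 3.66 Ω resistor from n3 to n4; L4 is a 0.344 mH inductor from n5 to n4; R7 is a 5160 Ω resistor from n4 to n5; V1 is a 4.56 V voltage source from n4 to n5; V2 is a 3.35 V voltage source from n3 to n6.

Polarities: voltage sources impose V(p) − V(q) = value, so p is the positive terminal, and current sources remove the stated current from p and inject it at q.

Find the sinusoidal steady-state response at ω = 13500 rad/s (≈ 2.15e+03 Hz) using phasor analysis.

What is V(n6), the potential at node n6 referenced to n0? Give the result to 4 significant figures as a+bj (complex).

-63.54-132.0j V

Apply KCL at each of the 7 non-ground nodes and solve the resulting linear system.
Node n1: branches {C1, C3} → V_1 = -61.65-133.5j
Node n2: branches {C2, R3} → V_2 = -0.5026-1.563j
Node n3: branches {L3, R6, V2} → V_3 = -60.19-132.0j
Node n4: branches {L1, R1, I2, C3, R6, L4, R7, V1} → V_4 = -57.19-133.5j
Node n5: branches {L2, C1, I1, R4, R5, L3, L4, R7, V1} → V_5 = -61.75-133.5j
Node n6: branches {R1, L2, R2, R5, V2} → V_6 = -63.54-132.0j
Node n7: branches {R2, I1, R3} → V_7 = 205.9-67.93j
Source currents: i(V1)=-0.7392+1.322j, i(V2)=0.0006872+0.4449j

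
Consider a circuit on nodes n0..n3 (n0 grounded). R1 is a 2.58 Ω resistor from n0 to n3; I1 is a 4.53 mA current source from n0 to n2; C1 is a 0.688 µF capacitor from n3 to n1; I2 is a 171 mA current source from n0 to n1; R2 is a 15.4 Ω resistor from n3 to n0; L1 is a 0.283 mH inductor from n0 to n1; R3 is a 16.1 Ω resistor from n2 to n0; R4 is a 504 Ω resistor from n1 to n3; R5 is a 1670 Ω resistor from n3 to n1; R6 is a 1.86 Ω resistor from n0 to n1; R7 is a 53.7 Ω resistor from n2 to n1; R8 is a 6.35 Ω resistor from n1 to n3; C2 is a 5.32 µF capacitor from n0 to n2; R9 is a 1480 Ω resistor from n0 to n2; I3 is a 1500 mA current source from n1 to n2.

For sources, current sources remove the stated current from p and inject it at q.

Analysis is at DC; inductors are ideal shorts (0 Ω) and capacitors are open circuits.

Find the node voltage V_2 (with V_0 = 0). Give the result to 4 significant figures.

MNA unknowns: 3 node voltages V₁..V_3 plus 1 source current (L1)
R1: Y=0.3876 on G[0,3]
I1: z[0]−=0.00453, z[2]+=0.00453
C1: Y=0.000 on G[3,1]
I2: z[0]−=0.171, z[1]+=0.171
R2: Y=0.06494 on G[3,0]
L1: row V0−V1=0, i_L1 at 0,1
R3: Y=0.06211 on G[2,0]
R4: Y=0.001984 on G[1,3]
R5: Y=0.0005988 on G[3,1]
R6: Y=0.5376 on G[0,1]
R7: Y=0.01862 on G[2,1]
R8: Y=0.1575 on G[1,3]
C2: Y=0.000 on G[0,2]
R9: Y=0.0006757 on G[0,2]
I3: z[1]−=1.5, z[2]+=1.5
solve → V1=0.000, V2=18.48, V3=0.000
aux → i_L1=0.9848

18.48 V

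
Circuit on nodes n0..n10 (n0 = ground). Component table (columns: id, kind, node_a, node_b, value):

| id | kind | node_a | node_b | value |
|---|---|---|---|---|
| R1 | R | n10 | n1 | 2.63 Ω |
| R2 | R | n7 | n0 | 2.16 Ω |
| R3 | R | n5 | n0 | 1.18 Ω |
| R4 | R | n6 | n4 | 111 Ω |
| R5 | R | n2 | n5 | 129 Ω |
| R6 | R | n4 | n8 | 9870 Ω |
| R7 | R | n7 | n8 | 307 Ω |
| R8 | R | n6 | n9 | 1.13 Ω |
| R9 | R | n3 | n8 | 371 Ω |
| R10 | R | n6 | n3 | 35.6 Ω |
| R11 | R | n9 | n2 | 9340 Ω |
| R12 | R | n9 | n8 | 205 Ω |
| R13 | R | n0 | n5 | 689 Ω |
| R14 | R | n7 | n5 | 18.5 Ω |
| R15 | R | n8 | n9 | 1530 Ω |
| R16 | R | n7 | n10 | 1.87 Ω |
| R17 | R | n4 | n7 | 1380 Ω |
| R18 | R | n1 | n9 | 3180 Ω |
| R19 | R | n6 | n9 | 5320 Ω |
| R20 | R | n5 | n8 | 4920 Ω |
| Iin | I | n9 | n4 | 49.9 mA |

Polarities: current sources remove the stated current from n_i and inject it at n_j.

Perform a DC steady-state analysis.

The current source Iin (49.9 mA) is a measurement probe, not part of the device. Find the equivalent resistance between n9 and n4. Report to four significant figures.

MNA unknowns: 10 node voltages V₁..V_10
R1: Y=0.3802 on G[10,1]
R2: Y=0.4630 on G[7,0]
R3: Y=0.8475 on G[5,0]
R4: Y=0.009009 on G[6,4]
R5: Y=0.007752 on G[2,5]
R6: Y=0.0001013 on G[4,8]
R7: Y=0.003257 on G[7,8]
R8: Y=0.8850 on G[6,9]
R9: Y=0.002695 on G[3,8]
R10: Y=0.02809 on G[6,3]
R11: Y=0.0001071 on G[9,2]
R12: Y=0.004878 on G[9,8]
R13: Y=0.001451 on G[0,5]
R14: Y=0.05405 on G[7,5]
R15: Y=0.0006536 on G[8,9]
R16: Y=0.5348 on G[7,10]
R17: Y=0.0007246 on G[4,7]
R18: Y=0.0003145 on G[1,9]
R19: Y=0.0001880 on G[6,9]
R20: Y=0.0002033 on G[5,8]
Iin: z[9]−=0.0499, z[4]+=0.0499
solve → V1=-0.001090, V2=-0.01542, V3=-1.030, V4=4.096, V5=-0.0002637, V6=-1.059, V7=0.0004835, V8=-0.7222, V9=-1.113, V10=-0.0001702

R_eq = 104.4 Ω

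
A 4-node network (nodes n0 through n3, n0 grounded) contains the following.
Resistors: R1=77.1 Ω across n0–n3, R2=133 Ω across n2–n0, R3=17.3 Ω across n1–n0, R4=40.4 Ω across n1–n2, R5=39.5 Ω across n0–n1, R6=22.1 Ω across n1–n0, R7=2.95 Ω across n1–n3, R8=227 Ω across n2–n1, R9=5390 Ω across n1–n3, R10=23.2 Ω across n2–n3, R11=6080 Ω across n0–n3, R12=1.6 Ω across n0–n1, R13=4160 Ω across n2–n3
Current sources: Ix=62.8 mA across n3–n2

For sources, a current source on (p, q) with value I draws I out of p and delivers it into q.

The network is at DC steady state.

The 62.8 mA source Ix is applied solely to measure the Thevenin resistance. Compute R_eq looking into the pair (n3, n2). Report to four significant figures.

R_eq = 13.07 Ω

MNA unknowns: 3 node voltages V₁..V_3
R1: Y=0.01297 on G[0,3]
R2: Y=0.007519 on G[2,0]
R3: Y=0.05780 on G[1,0]
R4: Y=0.02475 on G[1,2]
R5: Y=0.02532 on G[0,1]
R6: Y=0.04525 on G[1,0]
R7: Y=0.3390 on G[1,3]
R8: Y=0.004405 on G[2,1]
R9: Y=0.0001855 on G[1,3]
R10: Y=0.04310 on G[2,3]
R11: Y=0.0001645 on G[0,3]
R12: Y=0.6250 on G[0,1]
R13: Y=0.0002404 on G[2,3]
Ix: z[3]−=0.0628, z[2]+=0.0628
solve → V1=-0.005916, V2=0.7377, V3=-0.08298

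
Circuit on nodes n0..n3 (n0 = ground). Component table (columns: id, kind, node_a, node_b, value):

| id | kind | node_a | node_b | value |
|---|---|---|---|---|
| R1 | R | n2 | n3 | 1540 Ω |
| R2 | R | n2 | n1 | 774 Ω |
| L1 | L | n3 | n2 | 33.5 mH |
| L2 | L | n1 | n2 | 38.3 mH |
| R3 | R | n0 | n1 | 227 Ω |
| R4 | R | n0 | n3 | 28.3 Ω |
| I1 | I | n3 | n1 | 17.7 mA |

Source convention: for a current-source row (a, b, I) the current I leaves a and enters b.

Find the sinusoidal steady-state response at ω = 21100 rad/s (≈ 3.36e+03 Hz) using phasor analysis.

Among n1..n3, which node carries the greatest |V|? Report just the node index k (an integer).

1

Element admittances at ω=21100 rad/s:
  Y(R1) = 0.0006494+0.000j S between n2,n3
  Y(R2) = 0.001292+0.000j S between n2,n1
  Y(L1) = 0.000-0.001415j S between n3,n2
  Y(L2) = 0.000-0.001237j S between n1,n2
  Y(R3) = 0.004405+0.000j S between n0,n1
  Y(R4) = 0.03534+0.000j S between n0,n3
  I1: injects 0.0177 A into n1 (from n3)
Assemble and solve the 3×3 MNA system:
  V(n1)=3.490+0.5527j  V(n2)=1.610+0.6364j  V(n3)=-0.4351-0.06891j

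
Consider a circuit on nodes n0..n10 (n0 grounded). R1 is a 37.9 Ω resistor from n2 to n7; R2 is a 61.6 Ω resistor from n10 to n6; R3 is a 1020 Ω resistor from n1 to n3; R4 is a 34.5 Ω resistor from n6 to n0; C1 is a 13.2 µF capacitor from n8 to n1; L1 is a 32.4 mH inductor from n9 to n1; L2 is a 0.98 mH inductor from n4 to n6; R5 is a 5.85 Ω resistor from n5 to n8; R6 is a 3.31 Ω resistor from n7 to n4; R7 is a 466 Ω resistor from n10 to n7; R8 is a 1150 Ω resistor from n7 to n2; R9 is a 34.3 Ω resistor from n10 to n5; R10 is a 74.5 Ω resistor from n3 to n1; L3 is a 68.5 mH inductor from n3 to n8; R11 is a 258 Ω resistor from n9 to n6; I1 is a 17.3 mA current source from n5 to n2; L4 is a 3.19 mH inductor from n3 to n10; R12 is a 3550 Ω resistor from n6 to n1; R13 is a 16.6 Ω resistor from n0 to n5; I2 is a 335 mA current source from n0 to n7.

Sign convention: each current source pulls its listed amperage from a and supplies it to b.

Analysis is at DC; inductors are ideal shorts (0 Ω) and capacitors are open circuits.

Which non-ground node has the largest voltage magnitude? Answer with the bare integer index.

Element admittances at DC:
  Y(R1) = 0.02639 S between n2,n7
  Y(R2) = 0.01623 S between n10,n6
  Y(R3) = 0.0009804 S between n1,n3
  Y(R4) = 0.02899 S between n6,n0
  Y(C1) = 0.000 S between n8,n1
  L1: short n9↔n1 (DC inductor)
  L2: short n4↔n6 (DC inductor)
  Y(R5) = 0.1709 S between n5,n8
  Y(R6) = 0.3021 S between n7,n4
  Y(R7) = 0.002146 S between n10,n7
  Y(R8) = 0.0008696 S between n7,n2
  Y(R9) = 0.02915 S between n10,n5
  Y(R10) = 0.01342 S between n3,n1
  L3: short n3↔n8 (DC inductor)
  Y(R11) = 0.003876 S between n9,n6
  I1: injects 0.0173 A into n2 (from n5)
  L4: short n3↔n10 (DC inductor)
  Y(R12) = 0.0002817 S between n6,n1
  Y(R13) = 0.06024 S between n0,n5
  I2: injects 0.335 A into n7 (from n0)
Assemble and solve the 14×14 MNA system:
  V(n1)=3.607  V(n2)=9.678  V(n3)=2.361  V(n4)=7.924  V(n5)=1.748  V(n6)=7.924  V(n7)=9.043  V(n8)=2.361  V(n9)=3.607  V(n10)=2.361
  i(L1)=0.01673  i(L2)=0.3380  i(L3)=0.1047  i(L4)=-0.08679

2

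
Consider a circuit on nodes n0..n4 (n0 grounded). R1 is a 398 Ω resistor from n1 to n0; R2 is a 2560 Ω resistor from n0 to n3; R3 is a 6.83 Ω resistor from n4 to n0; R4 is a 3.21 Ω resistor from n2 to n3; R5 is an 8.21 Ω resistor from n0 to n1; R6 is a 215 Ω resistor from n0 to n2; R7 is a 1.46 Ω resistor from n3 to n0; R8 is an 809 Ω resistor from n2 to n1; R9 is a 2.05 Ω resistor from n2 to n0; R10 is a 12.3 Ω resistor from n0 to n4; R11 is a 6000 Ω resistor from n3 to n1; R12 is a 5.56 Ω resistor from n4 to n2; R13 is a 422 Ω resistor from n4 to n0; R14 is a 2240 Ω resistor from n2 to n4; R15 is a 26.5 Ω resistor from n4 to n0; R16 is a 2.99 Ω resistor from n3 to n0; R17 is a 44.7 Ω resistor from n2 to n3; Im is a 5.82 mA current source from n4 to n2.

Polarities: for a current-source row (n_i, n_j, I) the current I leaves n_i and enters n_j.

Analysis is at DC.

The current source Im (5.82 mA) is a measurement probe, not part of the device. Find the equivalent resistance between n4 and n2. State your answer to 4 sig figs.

R_eq = 2.650 Ω

MNA unknowns: 4 node voltages V₁..V_4
R1: Y=0.002513 on G[1,0]
R2: Y=0.0003906 on G[0,3]
R3: Y=0.1464 on G[4,0]
R4: Y=0.3115 on G[2,3]
R5: Y=0.1218 on G[0,1]
R6: Y=0.004651 on G[0,2]
R7: Y=0.6849 on G[3,0]
R8: Y=0.001236 on G[2,1]
R9: Y=0.4878 on G[2,0]
R10: Y=0.08130 on G[0,4]
R11: Y=0.0001667 on G[3,1]
R12: Y=0.1799 on G[4,2]
R13: Y=0.002370 on G[4,0]
R14: Y=0.0004464 on G[2,4]
R15: Y=0.03774 on G[4,0]
R16: Y=0.3344 on G[3,0]
R17: Y=0.02237 on G[2,3]
Im: z[4]−=0.00582, z[2]+=0.00582
solve → V1=4.143e-05, V2=0.004078, V3=0.001006, V4=-0.01135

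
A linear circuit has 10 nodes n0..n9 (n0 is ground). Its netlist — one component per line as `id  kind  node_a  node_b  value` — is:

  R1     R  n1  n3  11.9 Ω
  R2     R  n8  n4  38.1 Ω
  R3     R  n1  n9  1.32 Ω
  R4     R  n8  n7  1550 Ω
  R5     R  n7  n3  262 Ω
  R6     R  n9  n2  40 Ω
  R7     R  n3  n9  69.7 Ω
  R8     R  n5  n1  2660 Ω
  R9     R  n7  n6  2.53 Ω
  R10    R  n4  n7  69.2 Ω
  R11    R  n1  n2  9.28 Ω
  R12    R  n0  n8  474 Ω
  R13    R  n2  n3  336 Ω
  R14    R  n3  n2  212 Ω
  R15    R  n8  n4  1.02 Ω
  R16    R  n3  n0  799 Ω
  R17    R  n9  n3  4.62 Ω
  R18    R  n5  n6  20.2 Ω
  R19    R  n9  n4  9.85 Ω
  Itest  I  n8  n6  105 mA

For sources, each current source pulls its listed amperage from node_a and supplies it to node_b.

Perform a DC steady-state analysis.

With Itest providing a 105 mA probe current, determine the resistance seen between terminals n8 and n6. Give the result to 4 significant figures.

Element admittances at DC:
  Y(R1) = 0.08403 S between n1,n3
  Y(R2) = 0.02625 S between n8,n4
  Y(R3) = 0.7576 S between n1,n9
  Y(R4) = 0.0006452 S between n8,n7
  Y(R5) = 0.003817 S between n7,n3
  Y(R6) = 0.02500 S between n9,n2
  Y(R7) = 0.01435 S between n3,n9
  Y(R8) = 0.0003759 S between n5,n1
  Y(R9) = 0.3953 S between n7,n6
  Y(R10) = 0.01445 S between n4,n7
  Y(R11) = 0.1078 S between n1,n2
  Y(R12) = 0.002110 S between n0,n8
  Y(R13) = 0.002976 S between n2,n3
  Y(R14) = 0.004717 S between n3,n2
  Y(R15) = 0.9804 S between n8,n4
  Y(R16) = 0.001252 S between n3,n0
  Y(R17) = 0.2165 S between n9,n3
  Y(R18) = 0.04950 S between n5,n6
  Y(R19) = 0.1015 S between n9,n4
  Itest: injects 0.105 A into n6 (from n8)
Assemble and solve the 9×9 MNA system:
  V(n1)=0.1824  V(n2)=0.1838  V(n3)=0.2369  V(n4)=-0.04011  V(n5)=5.674  V(n6)=5.715  V(n7)=5.455  V(n8)=-0.1405  V(n9)=0.1735

R_eq = 55.77 Ω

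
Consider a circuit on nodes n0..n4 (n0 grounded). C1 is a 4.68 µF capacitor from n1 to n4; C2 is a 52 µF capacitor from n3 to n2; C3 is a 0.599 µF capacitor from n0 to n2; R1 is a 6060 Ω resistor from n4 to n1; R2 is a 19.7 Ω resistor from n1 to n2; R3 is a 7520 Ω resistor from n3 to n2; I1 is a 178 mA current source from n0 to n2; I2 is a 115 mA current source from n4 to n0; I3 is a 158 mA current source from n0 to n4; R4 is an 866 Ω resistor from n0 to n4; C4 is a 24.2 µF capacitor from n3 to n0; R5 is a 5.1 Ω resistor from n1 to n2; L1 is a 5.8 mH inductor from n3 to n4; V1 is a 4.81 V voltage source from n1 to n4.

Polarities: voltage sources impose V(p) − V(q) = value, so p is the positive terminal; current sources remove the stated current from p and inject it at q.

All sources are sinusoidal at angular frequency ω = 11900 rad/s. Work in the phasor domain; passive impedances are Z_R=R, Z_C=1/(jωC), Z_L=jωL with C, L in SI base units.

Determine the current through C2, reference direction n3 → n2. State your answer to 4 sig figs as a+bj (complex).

MNA unknowns: 4 node voltages V₁..V_4 plus 1 source current (V1)
C1: Y=0.000+0.05569j on G[1,4]
C2: Y=0.000+0.6188j on G[3,2]
C3: Y=0.000+0.007128j on G[0,2]
R1: Y=0.0001650+0.000j on G[4,1]
R2: Y=0.05076+0.000j on G[1,2]
R3: Y=0.0001330+0.000j on G[3,2]
I1: z[0]−=0.178, z[2]+=0.178
I2: z[4]−=0.115, z[0]+=0.115
I3: z[0]−=0.158, z[4]+=0.158
R4: Y=0.001155+0.000j on G[0,4]
C4: Y=0.000+0.2880j on G[3,0]
R5: Y=0.1961+0.000j on G[1,2]
L1: Y=0.000-0.01449j on G[3,4]
V1: row V1−V4=4.81, i_V1 at 1,4
solve → V1=0.1356-1.394j, V2=-0.09781-1.126j, V3=0.008012-0.7583j, V4=-4.674-1.394j
aux → i_V1=-0.05841-0.2016j

-0.2276+0.06549j A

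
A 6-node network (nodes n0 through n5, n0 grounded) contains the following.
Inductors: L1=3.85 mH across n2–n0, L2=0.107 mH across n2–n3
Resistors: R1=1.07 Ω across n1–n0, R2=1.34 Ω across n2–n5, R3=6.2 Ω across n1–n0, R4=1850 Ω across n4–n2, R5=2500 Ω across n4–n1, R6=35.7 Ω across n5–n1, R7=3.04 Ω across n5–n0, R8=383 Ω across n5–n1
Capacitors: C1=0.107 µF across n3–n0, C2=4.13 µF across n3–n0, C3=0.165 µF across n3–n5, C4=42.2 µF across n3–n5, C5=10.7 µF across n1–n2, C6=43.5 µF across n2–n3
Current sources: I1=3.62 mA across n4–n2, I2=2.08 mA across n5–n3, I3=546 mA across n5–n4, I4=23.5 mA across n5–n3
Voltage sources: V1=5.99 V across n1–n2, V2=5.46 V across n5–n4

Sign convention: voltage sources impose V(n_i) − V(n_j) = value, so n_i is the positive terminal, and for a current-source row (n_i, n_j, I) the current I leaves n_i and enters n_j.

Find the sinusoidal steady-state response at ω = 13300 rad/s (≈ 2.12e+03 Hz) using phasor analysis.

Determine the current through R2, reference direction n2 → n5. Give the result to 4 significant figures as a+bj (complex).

MNA unknowns: 5 node voltages V₁..V_5 plus 2 source currents (V1, V2)
L1: Y=0.000-0.01953j on G[2,0]
L2: Y=0.000-0.7027j on G[2,3]
R1: Y=0.9346+0.000j on G[1,0]
R2: Y=0.7463+0.000j on G[2,5]
R3: Y=0.1613+0.000j on G[1,0]
R4: Y=0.0005405+0.000j on G[4,2]
R5: Y=0.0004000+0.000j on G[4,1]
R6: Y=0.02801+0.000j on G[5,1]
C1: Y=0.000+0.001423j on G[3,0]
R7: Y=0.3289+0.000j on G[5,0]
I1: z[4]−=0.00362, z[2]+=0.00362
C2: Y=0.000+0.05493j on G[3,0]
C3: Y=0.000+0.002195j on G[3,5]
C4: Y=0.000+0.5613j on G[3,5]
I2: z[5]−=0.00208, z[3]+=0.00208
C5: Y=0.000+0.1423j on G[1,2]
R8: Y=0.002611+0.000j on G[5,1]
C6: Y=0.000+0.5786j on G[2,3]
I3: z[5]−=0.546, z[4]+=0.546
I4: z[5]−=0.0235, z[3]+=0.0235
V1: row V1−V2=5.99, i_V1 at 1,2
V2: row V5−V4=5.46, i_V2 at 5,4
solve → V1=1.025-0.06328j, V2=-4.965-0.06328j, V3=-2.564+0.3682j, V4=-8.809+0.3553j, V5=-3.349+0.3553j
aux → i_V1=-1.262-0.7701j, i_V2=-0.5484+0.0003937j

-1.205-0.3124j A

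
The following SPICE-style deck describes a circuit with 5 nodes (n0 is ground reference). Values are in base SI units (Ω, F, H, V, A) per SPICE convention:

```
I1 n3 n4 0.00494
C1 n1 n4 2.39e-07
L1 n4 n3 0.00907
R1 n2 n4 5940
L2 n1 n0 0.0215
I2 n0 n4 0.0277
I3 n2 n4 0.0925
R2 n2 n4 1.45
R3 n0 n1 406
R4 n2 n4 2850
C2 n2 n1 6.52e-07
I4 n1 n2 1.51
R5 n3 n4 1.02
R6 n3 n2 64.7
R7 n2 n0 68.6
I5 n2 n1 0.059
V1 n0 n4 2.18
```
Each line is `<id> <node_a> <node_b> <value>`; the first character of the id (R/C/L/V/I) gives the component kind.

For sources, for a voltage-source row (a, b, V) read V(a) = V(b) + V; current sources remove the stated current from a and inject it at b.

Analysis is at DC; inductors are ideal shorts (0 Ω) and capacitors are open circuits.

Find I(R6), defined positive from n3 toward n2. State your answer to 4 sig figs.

-0.02984 A

MNA unknowns: 4 node voltages V₁..V_4 plus 3 source currents (L1, L2, V1)
I1: z[3]−=0.00494, z[4]+=0.00494
C1: Y=0.000 on G[1,4]
L1: row V4−V3=0, i_L1 at 4,3
R1: Y=0.0001684 on G[2,4]
L2: row V1−V0=0, i_L2 at 1,0
I2: z[0]−=0.0277, z[4]+=0.0277
I3: z[2]−=0.0925, z[4]+=0.0925
R2: Y=0.6897 on G[2,4]
R3: Y=0.002463 on G[0,1]
R4: Y=0.0003509 on G[2,4]
C2: Y=0.000 on G[2,1]
I4: z[1]−=1.51, z[2]+=1.51
R5: Y=0.9804 on G[3,4]
R6: Y=0.01546 on G[3,2]
R7: Y=0.01458 on G[2,0]
I5: z[2]−=0.059, z[1]+=0.059
V1: row V0−V4=2.18, i_V1 at 0,4
solve → V1=0.000, V2=-0.2496, V3=-2.180, V4=-2.180
aux → i_L1=-0.02490, i_L2=-1.451, i_V1=-1.482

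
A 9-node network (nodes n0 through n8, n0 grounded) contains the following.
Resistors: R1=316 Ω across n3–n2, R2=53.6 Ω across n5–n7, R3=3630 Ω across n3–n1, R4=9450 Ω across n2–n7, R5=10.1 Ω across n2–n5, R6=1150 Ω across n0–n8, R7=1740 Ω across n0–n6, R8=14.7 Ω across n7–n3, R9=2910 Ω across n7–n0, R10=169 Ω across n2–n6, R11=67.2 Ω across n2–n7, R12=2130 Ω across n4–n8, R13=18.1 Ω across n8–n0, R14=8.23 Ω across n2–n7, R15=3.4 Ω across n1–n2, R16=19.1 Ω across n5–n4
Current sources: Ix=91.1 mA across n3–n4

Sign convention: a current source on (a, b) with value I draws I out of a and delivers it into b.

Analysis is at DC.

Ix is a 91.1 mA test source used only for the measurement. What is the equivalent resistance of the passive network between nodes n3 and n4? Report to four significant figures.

R_eq = 45.38 Ω

Element admittances at DC:
  Y(R1) = 0.003165 S between n3,n2
  Y(R2) = 0.01866 S between n5,n7
  Y(R3) = 0.0002755 S between n3,n1
  Y(R4) = 0.0001058 S between n2,n7
  Y(R5) = 0.09901 S between n2,n5
  Y(R6) = 0.0008696 S between n0,n8
  Y(R7) = 0.0005747 S between n0,n6
  Y(R8) = 0.06803 S between n7,n3
  Y(R9) = 0.0003436 S between n7,n0
  Y(R10) = 0.005917 S between n2,n6
  Y(R11) = 0.01488 S between n2,n7
  Y(R12) = 0.0004695 S between n4,n8
  Y(R13) = 0.05525 S between n8,n0
  Y(R14) = 0.1215 S between n2,n7
  Y(R15) = 0.2941 S between n1,n2
  Y(R16) = 0.05236 S between n5,n4
  Ix: injects 0.0911 A into n4 (from n3)
Assemble and solve the 8×8 MNA system:
  V(n1)=-0.7271  V(n2)=-0.7255  V(n3)=-2.441  V(n4)=1.694  V(n5)=-0.03141  V(n6)=-0.6613  V(n7)=-1.189  V(n8)=0.01405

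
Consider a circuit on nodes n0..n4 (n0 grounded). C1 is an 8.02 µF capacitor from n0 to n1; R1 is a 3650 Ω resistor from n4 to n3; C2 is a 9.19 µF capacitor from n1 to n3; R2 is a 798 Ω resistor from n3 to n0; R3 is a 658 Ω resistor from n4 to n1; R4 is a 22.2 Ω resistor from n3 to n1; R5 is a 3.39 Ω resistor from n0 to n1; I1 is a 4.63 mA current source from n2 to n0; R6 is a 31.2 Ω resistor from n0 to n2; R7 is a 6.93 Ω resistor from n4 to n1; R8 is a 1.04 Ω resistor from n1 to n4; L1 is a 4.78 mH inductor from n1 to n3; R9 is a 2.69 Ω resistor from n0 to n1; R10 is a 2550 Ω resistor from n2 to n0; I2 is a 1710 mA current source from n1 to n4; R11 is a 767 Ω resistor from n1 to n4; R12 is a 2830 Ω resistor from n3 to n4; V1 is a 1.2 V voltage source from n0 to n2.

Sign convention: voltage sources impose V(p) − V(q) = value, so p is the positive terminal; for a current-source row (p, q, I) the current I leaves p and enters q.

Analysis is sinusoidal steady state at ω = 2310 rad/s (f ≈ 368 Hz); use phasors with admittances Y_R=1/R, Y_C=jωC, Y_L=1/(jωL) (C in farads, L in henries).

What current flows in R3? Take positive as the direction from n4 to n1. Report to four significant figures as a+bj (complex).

Apply KCL at each of the 4 non-ground nodes and solve the resulting linear system.
Node n1: branches {C1, C2, R3, R4, R5, R7, R8, L1, R9, I2, R11} → V_1 = -1.263e-05-1.760e-05j
Node n2: branches {I1, R6, R10, V1} → V_2 = -1.200+0.000j
Node n3: branches {R1, C2, R2, R4, L1, R12} → V_3 = 0.006461+0.009549j
Node n4: branches {R1, R3, R7, R8, I2, R11, R12} → V_4 = 1.542-1.219e-05j
Source currents: i(V1)=-0.03430+0.000j

0.002343+8.222e-09j A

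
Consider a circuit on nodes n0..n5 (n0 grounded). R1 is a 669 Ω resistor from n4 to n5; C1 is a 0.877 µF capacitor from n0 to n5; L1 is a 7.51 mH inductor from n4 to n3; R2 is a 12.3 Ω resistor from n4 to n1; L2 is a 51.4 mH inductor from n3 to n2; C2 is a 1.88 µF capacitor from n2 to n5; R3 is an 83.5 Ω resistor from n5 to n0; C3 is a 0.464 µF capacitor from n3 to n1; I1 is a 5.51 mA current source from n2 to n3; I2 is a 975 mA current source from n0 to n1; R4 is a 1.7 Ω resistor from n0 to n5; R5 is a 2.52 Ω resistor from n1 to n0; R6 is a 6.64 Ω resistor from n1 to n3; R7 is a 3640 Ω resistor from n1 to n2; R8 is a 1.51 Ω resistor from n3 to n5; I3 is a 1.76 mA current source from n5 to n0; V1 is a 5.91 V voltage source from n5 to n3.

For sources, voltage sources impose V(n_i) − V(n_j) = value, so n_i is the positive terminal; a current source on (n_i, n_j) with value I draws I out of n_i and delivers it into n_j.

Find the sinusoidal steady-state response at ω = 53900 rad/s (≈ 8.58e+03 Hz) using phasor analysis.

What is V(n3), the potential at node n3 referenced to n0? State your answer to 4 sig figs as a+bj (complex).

MNA unknowns: 5 node voltages V₁..V_5 plus 1 source current (V1)
R1: Y=0.001495+0.000j on G[4,5]
C1: Y=0.000+0.04727j on G[0,5]
L1: Y=0.000-0.002470j on G[4,3]
R2: Y=0.08130+0.000j on G[4,1]
L2: Y=0.000-0.0003610j on G[3,2]
C2: Y=0.000+0.1013j on G[2,5]
R3: Y=0.01198+0.000j on G[5,0]
C3: Y=0.000+0.02501j on G[3,1]
I1: z[2]−=0.00551, z[3]+=0.00551
I2: z[0]−=0.975, z[1]+=0.975
R4: Y=0.5882+0.000j on G[0,5]
R5: Y=0.3968+0.000j on G[1,0]
R6: Y=0.1506+0.000j on G[1,3]
R7: Y=0.0002747+0.000j on G[1,2]
R8: Y=0.6623+0.000j on G[3,5]
I3: z[5]−=0.00176, z[0]+=0.00176
V1: row V5−V3=5.91, i_V1 at 5,3
solve → V1=0.5027-0.2017j, V2=1.312+0.08841j, V3=-4.618+0.03164j, V4=0.5192-0.04421j, V5=1.292+0.03164j
aux → i_V1=-4.696-0.07810j

-4.618+0.03164j V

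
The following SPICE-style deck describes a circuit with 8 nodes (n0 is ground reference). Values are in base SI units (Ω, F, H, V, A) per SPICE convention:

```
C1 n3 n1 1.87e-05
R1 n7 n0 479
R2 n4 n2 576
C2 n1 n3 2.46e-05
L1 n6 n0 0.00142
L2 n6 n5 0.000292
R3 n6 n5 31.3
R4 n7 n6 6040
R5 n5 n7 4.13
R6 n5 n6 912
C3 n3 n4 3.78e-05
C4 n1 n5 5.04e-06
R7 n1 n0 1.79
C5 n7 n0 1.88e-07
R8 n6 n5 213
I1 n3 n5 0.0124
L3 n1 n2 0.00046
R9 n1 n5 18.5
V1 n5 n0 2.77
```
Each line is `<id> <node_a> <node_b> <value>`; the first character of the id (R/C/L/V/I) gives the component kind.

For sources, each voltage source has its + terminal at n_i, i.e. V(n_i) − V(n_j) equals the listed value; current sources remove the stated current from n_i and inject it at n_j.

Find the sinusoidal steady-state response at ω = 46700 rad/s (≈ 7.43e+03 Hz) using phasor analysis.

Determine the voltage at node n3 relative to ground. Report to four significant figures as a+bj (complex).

0.5515+0.8583j V

MNA unknowns: 7 node voltages V₁..V_7 plus 1 source current (V1)
C1: Y=0.000+0.8733j on G[3,1]
R1: Y=0.002088+0.000j on G[7,0]
R2: Y=0.001736+0.000j on G[4,2]
C2: Y=0.000+1.149j on G[1,3]
L1: Y=0.000-0.01508j on G[6,0]
L2: Y=0.000-0.07333j on G[6,5]
R3: Y=0.03195+0.000j on G[6,5]
R4: Y=0.0001656+0.000j on G[7,6]
R5: Y=0.2421+0.000j on G[5,7]
R6: Y=0.001096+0.000j on G[5,6]
C3: Y=0.000+1.765j on G[3,4]
C4: Y=0.000+0.2354j on G[1,5]
R7: Y=0.5587+0.000j on G[1,0]
C5: Y=0.000+0.008780j on G[7,0]
R8: Y=0.004695+0.000j on G[6,5]
I1: z[3]−=0.0124, z[5]+=0.0124
L3: Y=0.000-0.04655j on G[1,2]
R9: Y=0.05405+0.000j on G[1,5]
V1: row V5−V0=2.77, i_V1 at 5,0
solve → V1=0.5515+0.8522j, V2=0.5513+0.8522j, V3=0.5515+0.8583j, V4=0.5515+0.8583j, V5=2.770+0.000j, V6=2.371+0.1710j, V7=2.743-0.09841j
aux → i_V1=-0.3173-0.4642j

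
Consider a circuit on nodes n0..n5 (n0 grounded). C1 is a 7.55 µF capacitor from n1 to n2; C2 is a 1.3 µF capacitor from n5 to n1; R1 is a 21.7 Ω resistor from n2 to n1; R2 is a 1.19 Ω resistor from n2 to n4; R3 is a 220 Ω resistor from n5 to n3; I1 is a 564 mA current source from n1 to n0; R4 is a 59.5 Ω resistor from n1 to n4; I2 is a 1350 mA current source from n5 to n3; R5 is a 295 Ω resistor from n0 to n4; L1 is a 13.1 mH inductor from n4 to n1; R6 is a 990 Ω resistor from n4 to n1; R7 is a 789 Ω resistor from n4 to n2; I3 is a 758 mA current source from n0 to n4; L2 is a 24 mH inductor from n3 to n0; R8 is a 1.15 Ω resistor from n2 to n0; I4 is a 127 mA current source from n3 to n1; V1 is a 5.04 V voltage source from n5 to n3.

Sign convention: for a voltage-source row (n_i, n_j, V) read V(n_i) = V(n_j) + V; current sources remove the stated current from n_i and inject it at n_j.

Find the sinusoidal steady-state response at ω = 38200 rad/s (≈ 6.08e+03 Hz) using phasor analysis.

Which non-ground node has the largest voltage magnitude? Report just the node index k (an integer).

3

MNA unknowns: 5 node voltages V₁..V_5 plus 1 source current (V1)
C1: Y=0.000+0.2884j on G[1,2]
C2: Y=0.000+0.04966j on G[5,1]
R1: Y=0.04608+0.000j on G[2,1]
R2: Y=0.8403+0.000j on G[2,4]
R3: Y=0.004545+0.000j on G[5,3]
I1: z[1]−=0.564, z[0]+=0.564
R4: Y=0.01681+0.000j on G[1,4]
I2: z[5]−=1.35, z[3]+=1.35
R5: Y=0.003390+0.000j on G[0,4]
L1: Y=0.000-0.001998j on G[4,1]
R6: Y=0.001010+0.000j on G[4,1]
R7: Y=0.001267+0.000j on G[4,2]
I3: z[0]−=0.758, z[4]+=0.758
L2: Y=0.000-0.001091j on G[3,0]
R8: Y=0.8696+0.000j on G[2,0]
I4: z[3]−=0.127, z[1]+=0.127
V1: row V5−V3=5.04, i_V1 at 5,3
solve → V1=-0.2202+1.828j, V2=0.2132-0.006879j, V3=-5.378+4.484j, V4=1.086+0.03407j, V5=-0.3383+4.484j
aux → i_V1=-1.241+0.005866j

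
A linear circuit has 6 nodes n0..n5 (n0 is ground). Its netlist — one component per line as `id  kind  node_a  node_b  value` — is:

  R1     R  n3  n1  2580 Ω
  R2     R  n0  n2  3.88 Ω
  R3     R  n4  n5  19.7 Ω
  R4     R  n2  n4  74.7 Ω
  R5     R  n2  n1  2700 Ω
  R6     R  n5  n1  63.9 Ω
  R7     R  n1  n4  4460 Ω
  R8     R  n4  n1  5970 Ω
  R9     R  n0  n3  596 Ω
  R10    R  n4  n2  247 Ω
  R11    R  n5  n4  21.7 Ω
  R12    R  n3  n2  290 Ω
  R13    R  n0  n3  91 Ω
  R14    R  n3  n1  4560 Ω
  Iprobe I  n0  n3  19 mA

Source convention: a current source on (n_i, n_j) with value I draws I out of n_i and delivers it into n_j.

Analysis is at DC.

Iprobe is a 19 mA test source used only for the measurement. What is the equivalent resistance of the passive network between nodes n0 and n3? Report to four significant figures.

Apply KCL at each of the 5 non-ground nodes and solve the resulting linear system.
Node n1: branches {R1, R5, R6, R7, R8, R14} → V_1 = 0.09606
Node n2: branches {R2, R4, R5, R10, R12} → V_2 = 0.01753
Node n3: branches {R1, R9, R12, R13, R14, Iprobe} → V_3 = 1.143
Node n4: branches {R3, R4, R7, R8, R10, R11} → V_4 = 0.05231
Node n5: branches {R3, R6, R11} → V_5 = 0.05840

R_eq = 60.18 Ω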